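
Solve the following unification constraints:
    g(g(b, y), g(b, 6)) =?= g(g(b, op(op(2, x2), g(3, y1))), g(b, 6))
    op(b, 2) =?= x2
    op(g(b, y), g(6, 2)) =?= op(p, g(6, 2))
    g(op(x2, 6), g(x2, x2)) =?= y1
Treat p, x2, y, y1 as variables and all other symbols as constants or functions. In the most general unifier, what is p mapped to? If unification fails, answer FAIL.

g(b, op(op(2, op(b, 2)), g(3, g(op(op(b, 2), 6), g(op(b, 2), op(b, 2))))))

Decompose g/2: g(b, y) =?= g(b, op(op(2, x2), g(3, y1))),  g(b, 6) =?= g(b, 6).
Decompose g/2: b =?= b,  y =?= op(op(2, x2), g(3, y1)).
Delete trivial equation b =?= b.
Bind y := op(op(2, x2), g(3, y1)); substituting into the one remaining equation that mentions y gives: op(g(b, op(op(2, x2), g(3, y1))), g(6, 2)) =?= op(p, g(6, 2)).
Delete trivial equation g(b, 6) =?= g(b, 6).
Bind x2 := op(b, 2); substituting into the remaining equations gives: op(g(b, op(op(2, op(b, 2)), g(3, y1))), g(6, 2)) =?= op(p, g(6, 2)),  g(op(op(b, 2), 6), g(op(b, 2), op(b, 2))) =?= y1. Substituting into the earlier binding gives y := op(op(2, op(b, 2)), g(3, y1)).
Decompose op/2: g(b, op(op(2, op(b, 2)), g(3, y1))) =?= p,  g(6, 2) =?= g(6, 2).
Bind p := g(b, op(op(2, op(b, 2)), g(3, y1))); no other remaining equation mentions p.
Delete trivial equation g(6, 2) =?= g(6, 2).
Bind y1 := g(op(op(b, 2), 6), g(op(b, 2), op(b, 2))). Substituting into the earlier bindings gives y := op(op(2, op(b, 2)), g(3, g(op(op(b, 2), 6), g(op(b, 2), op(b, 2))))), p := g(b, op(op(2, op(b, 2)), g(3, g(op(op(b, 2), 6), g(op(b, 2), op(b, 2)))))).
MGU = { y ↦ op(op(2, op(b, 2)), g(3, g(op(op(b, 2), 6), g(op(b, 2), op(b, 2))))), x2 ↦ op(b, 2), p ↦ g(b, op(op(2, op(b, 2)), g(3, g(op(op(b, 2), 6), g(op(b, 2), op(b, 2)))))), y1 ↦ g(op(op(b, 2), 6), g(op(b, 2), op(b, 2))) }, so p ↦ g(b, op(op(2, op(b, 2)), g(3, g(op(op(b, 2), 6), g(op(b, 2), op(b, 2)))))).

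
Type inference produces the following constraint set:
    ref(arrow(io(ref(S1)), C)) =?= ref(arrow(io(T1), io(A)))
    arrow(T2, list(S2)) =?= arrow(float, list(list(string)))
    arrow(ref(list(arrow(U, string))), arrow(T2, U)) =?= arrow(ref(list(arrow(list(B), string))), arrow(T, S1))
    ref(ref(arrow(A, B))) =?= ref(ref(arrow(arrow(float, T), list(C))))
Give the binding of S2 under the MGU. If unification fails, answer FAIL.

Decompose ref/1: arrow(io(ref(S1)), C) =?= arrow(io(T1), io(A)).
Decompose arrow/2: io(ref(S1)) =?= io(T1),  C =?= io(A).
Decompose io/1: ref(S1) =?= T1.
Bind T1 := ref(S1); no other remaining equation mentions T1.
Bind C := io(A); substituting into the one remaining equation that mentions C gives: ref(ref(arrow(A, B))) =?= ref(ref(arrow(arrow(float, T), list(io(A))))).
Decompose arrow/2: T2 =?= float,  list(S2) =?= list(list(string)).
Bind T2 := float; substituting into the one remaining equation that mentions T2 gives: arrow(ref(list(arrow(U, string))), arrow(float, U)) =?= arrow(ref(list(arrow(list(B), string))), arrow(T, S1)).
Decompose list/1: S2 =?= list(string).
Bind S2 := list(string); no other remaining equation mentions S2.
Decompose arrow/2: ref(list(arrow(U, string))) =?= ref(list(arrow(list(B), string))),  arrow(float, U) =?= arrow(T, S1).
Decompose ref/1: list(arrow(U, string)) =?= list(arrow(list(B), string)).
Decompose list/1: arrow(U, string) =?= arrow(list(B), string).
Decompose arrow/2: U =?= list(B),  string =?= string.
Bind U := list(B); substituting into the one remaining equation that mentions U gives: arrow(float, list(B)) =?= arrow(T, S1).
Delete trivial equation string =?= string.
Decompose arrow/2: float =?= T,  list(B) =?= S1.
Bind T := float; substituting into the one remaining equation that mentions T gives: ref(ref(arrow(A, B))) =?= ref(ref(arrow(arrow(float, float), list(io(A))))).
Bind S1 := list(B); no other remaining equation mentions S1. Substituting into the earlier binding gives T1 := ref(list(B)).
Decompose ref/1: ref(arrow(A, B)) =?= ref(arrow(arrow(float, float), list(io(A)))).
Decompose ref/1: arrow(A, B) =?= arrow(arrow(float, float), list(io(A))).
Decompose arrow/2: A =?= arrow(float, float),  B =?= list(io(A)).
Bind A := arrow(float, float); substituting into the remaining equation gives: B =?= list(io(arrow(float, float))). Substituting into the earlier binding gives C := io(arrow(float, float)).
Bind B := list(io(arrow(float, float))). Substituting into the earlier bindings gives T1 := ref(list(list(io(arrow(float, float))))), U := list(list(io(arrow(float, float)))), S1 := list(list(io(arrow(float, float)))).
MGU = { T1 -> ref(list(list(io(arrow(float, float))))), C -> io(arrow(float, float)), T2 -> float, S2 -> list(string), U -> list(list(io(arrow(float, float)))), T -> float, S1 -> list(list(io(arrow(float, float)))), A -> arrow(float, float), B -> list(io(arrow(float, float))) }, so S2 -> list(string).

list(string)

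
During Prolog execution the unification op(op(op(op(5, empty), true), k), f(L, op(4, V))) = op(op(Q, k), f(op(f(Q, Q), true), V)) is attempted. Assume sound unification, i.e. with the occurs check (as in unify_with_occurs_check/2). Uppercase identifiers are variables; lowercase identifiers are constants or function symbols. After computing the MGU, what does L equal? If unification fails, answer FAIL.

Decompose op/2: op(op(op(5, empty), true), k) = op(Q, k),  f(L, op(4, V)) = f(op(f(Q, Q), true), V).
Decompose op/2: op(op(5, empty), true) = Q,  k = k.
Bind Q := op(op(5, empty), true); substituting into the one remaining equation that mentions Q gives: f(L, op(4, V)) = f(op(f(op(op(5, empty), true), op(op(5, empty), true)), true), V).
Delete trivial equation k = k.
Decompose f/2: L = op(f(op(op(5, empty), true), op(op(5, empty), true)), true),  op(4, V) = V.
Bind L := op(f(op(op(5, empty), true), op(op(5, empty), true)), true); no other remaining equation mentions L.
Occurs check fails: V occurs in op(4, V); the equation V = op(4, V) has no finite solution.

FAIL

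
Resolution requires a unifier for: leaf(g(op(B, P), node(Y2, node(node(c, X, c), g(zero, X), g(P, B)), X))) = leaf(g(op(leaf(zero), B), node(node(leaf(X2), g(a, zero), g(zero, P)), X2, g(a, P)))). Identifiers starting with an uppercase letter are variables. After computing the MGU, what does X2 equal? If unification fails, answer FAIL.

Decompose leaf/1: g(op(B, P), node(Y2, node(node(c, X, c), g(zero, X), g(P, B)), X)) = g(op(leaf(zero), B), node(node(leaf(X2), g(a, zero), g(zero, P)), X2, g(a, P))).
Decompose g/2: op(B, P) = op(leaf(zero), B),  node(Y2, node(node(c, X, c), g(zero, X), g(P, B)), X) = node(node(leaf(X2), g(a, zero), g(zero, P)), X2, g(a, P)).
Decompose op/2: B = leaf(zero),  P = B.
Bind B := leaf(zero); substituting into the remaining equations gives: P = leaf(zero),  node(Y2, node(node(c, X, c), g(zero, X), g(P, leaf(zero))), X) = node(node(leaf(X2), g(a, zero), g(zero, P)), X2, g(a, P)).
Bind P := leaf(zero); substituting into the remaining equation gives: node(Y2, node(node(c, X, c), g(zero, X), g(leaf(zero), leaf(zero))), X) = node(node(leaf(X2), g(a, zero), g(zero, leaf(zero))), X2, g(a, leaf(zero))).
Decompose node/3: Y2 = node(leaf(X2), g(a, zero), g(zero, leaf(zero))),  node(node(c, X, c), g(zero, X), g(leaf(zero), leaf(zero))) = X2,  X = g(a, leaf(zero)).
Bind Y2 := node(leaf(X2), g(a, zero), g(zero, leaf(zero))); no other remaining equation mentions Y2.
Bind X2 := node(node(c, X, c), g(zero, X), g(leaf(zero), leaf(zero))); no other remaining equation mentions X2. Substituting into the earlier binding gives Y2 := node(leaf(node(node(c, X, c), g(zero, X), g(leaf(zero), leaf(zero)))), g(a, zero), g(zero, leaf(zero))).
Bind X := g(a, leaf(zero)). Substituting into the earlier bindings gives Y2 := node(leaf(node(node(c, g(a, leaf(zero)), c), g(zero, g(a, leaf(zero))), g(leaf(zero), leaf(zero)))), g(a, zero), g(zero, leaf(zero))), X2 := node(node(c, g(a, leaf(zero)), c), g(zero, g(a, leaf(zero))), g(leaf(zero), leaf(zero))).
MGU = { B -> leaf(zero), P -> leaf(zero), Y2 -> node(leaf(node(node(c, g(a, leaf(zero)), c), g(zero, g(a, leaf(zero))), g(leaf(zero), leaf(zero)))), g(a, zero), g(zero, leaf(zero))), X2 -> node(node(c, g(a, leaf(zero)), c), g(zero, g(a, leaf(zero))), g(leaf(zero), leaf(zero))), X -> g(a, leaf(zero)) }, so X2 -> node(node(c, g(a, leaf(zero)), c), g(zero, g(a, leaf(zero))), g(leaf(zero), leaf(zero))).

node(node(c, g(a, leaf(zero)), c), g(zero, g(a, leaf(zero))), g(leaf(zero), leaf(zero)))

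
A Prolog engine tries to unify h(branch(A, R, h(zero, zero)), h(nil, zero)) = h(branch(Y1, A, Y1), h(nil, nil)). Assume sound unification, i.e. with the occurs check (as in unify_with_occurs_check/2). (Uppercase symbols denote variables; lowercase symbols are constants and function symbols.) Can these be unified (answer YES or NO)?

Decompose h/2: branch(A, R, h(zero, zero)) = branch(Y1, A, Y1),  h(nil, zero) = h(nil, nil).
Decompose branch/3: A = Y1,  R = A,  h(zero, zero) = Y1.
Bind A := Y1; substituting into the one remaining equation that mentions A gives: R = Y1.
Bind R := Y1; no other remaining equation mentions R.
Bind Y1 := h(zero, zero); no other remaining equation mentions Y1. Substituting into the earlier bindings gives A := h(zero, zero), R := h(zero, zero).
Decompose h/2: nil = nil,  zero = nil.
Delete trivial equation nil = nil.
Clash: constants zero and nil differ; no unifier exists.

NO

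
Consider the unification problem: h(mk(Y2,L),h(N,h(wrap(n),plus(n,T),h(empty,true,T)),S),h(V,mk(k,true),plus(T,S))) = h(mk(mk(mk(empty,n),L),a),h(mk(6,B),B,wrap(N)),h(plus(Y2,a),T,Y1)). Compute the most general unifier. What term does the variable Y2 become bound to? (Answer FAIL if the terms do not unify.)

mk(mk(empty,n),a)

Decompose h/3: mk(Y2,L) = mk(mk(mk(empty,n),L),a),  h(N,h(wrap(n),plus(n,T),h(empty,true,T)),S) = h(mk(6,B),B,wrap(N)),  h(V,mk(k,true),plus(T,S)) = h(plus(Y2,a),T,Y1).
Decompose mk/2: Y2 = mk(mk(empty,n),L),  L = a.
Bind Y2 := mk(mk(empty,n),L); substituting into the one remaining equation that mentions Y2 gives: h(V,mk(k,true),plus(T,S)) = h(plus(mk(mk(empty,n),L),a),T,Y1).
Bind L := a; substituting into the one remaining equation that mentions L gives: h(V,mk(k,true),plus(T,S)) = h(plus(mk(mk(empty,n),a),a),T,Y1). Substituting into the earlier binding gives Y2 := mk(mk(empty,n),a).
Decompose h/3: N = mk(6,B),  h(wrap(n),plus(n,T),h(empty,true,T)) = B,  S = wrap(N).
Bind N := mk(6,B); substituting into the one remaining equation that mentions N gives: S = wrap(mk(6,B)).
Bind B := h(wrap(n),plus(n,T),h(empty,true,T)); substituting into the one remaining equation that mentions B gives: S = wrap(mk(6,h(wrap(n),plus(n,T),h(empty,true,T)))). Substituting into the earlier binding gives N := mk(6,h(wrap(n),plus(n,T),h(empty,true,T))).
Bind S := wrap(mk(6,h(wrap(n),plus(n,T),h(empty,true,T)))); substituting into the remaining equation gives: h(V,mk(k,true),plus(T,wrap(mk(6,h(wrap(n),plus(n,T),h(empty,true,T)))))) = h(plus(mk(mk(empty,n),a),a),T,Y1).
Decompose h/3: V = plus(mk(mk(empty,n),a),a),  mk(k,true) = T,  plus(T,wrap(mk(6,h(wrap(n),plus(n,T),h(empty,true,T))))) = Y1.
Bind V := plus(mk(mk(empty,n),a),a); no other remaining equation mentions V.
Bind T := mk(k,true); substituting into the remaining equation gives: plus(mk(k,true),wrap(mk(6,h(wrap(n),plus(n,mk(k,true)),h(empty,true,mk(k,true)))))) = Y1. Substituting into the earlier bindings gives N := mk(6,h(wrap(n),plus(n,mk(k,true)),h(empty,true,mk(k,true)))), B := h(wrap(n),plus(n,mk(k,true)),h(empty,true,mk(k,true))), S := wrap(mk(6,h(wrap(n),plus(n,mk(k,true)),h(empty,true,mk(k,true))))).
Bind Y1 := plus(mk(k,true),wrap(mk(6,h(wrap(n),plus(n,mk(k,true)),h(empty,true,mk(k,true)))))).
MGU = { Y2 ↦ mk(mk(empty,n),a), L ↦ a, N ↦ mk(6,h(wrap(n),plus(n,mk(k,true)),h(empty,true,mk(k,true)))), B ↦ h(wrap(n),plus(n,mk(k,true)),h(empty,true,mk(k,true))), S ↦ wrap(mk(6,h(wrap(n),plus(n,mk(k,true)),h(empty,true,mk(k,true))))), V ↦ plus(mk(mk(empty,n),a),a), T ↦ mk(k,true), Y1 ↦ plus(mk(k,true),wrap(mk(6,h(wrap(n),plus(n,mk(k,true)),h(empty,true,mk(k,true)))))) }, so Y2 ↦ mk(mk(empty,n),a).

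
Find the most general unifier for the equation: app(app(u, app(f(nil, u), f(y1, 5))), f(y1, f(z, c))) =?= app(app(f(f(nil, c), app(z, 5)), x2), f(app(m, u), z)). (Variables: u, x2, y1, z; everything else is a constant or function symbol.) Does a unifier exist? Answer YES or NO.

Decompose app/2: app(u, app(f(nil, u), f(y1, 5))) =?= app(f(f(nil, c), app(z, 5)), x2),  f(y1, f(z, c)) =?= f(app(m, u), z).
Decompose app/2: u =?= f(f(nil, c), app(z, 5)),  app(f(nil, u), f(y1, 5)) =?= x2.
Bind u := f(f(nil, c), app(z, 5)); substituting into the remaining equations gives: app(f(nil, f(f(nil, c), app(z, 5))), f(y1, 5)) =?= x2,  f(y1, f(z, c)) =?= f(app(m, f(f(nil, c), app(z, 5))), z).
Bind x2 := app(f(nil, f(f(nil, c), app(z, 5))), f(y1, 5)); no other remaining equation mentions x2.
Decompose f/2: y1 =?= app(m, f(f(nil, c), app(z, 5))),  f(z, c) =?= z.
Bind y1 := app(m, f(f(nil, c), app(z, 5))); no other remaining equation mentions y1. Substituting into the earlier binding gives x2 := app(f(nil, f(f(nil, c), app(z, 5))), f(app(m, f(f(nil, c), app(z, 5))), 5)).
Occurs check fails: z occurs in f(z, c); the equation z =?= f(z, c) has no finite solution.

NO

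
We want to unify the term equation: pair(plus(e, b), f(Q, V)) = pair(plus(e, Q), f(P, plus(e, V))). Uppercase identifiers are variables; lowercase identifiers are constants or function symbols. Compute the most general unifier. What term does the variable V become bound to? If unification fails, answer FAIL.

FAIL

Decompose pair/2: plus(e, b) = plus(e, Q),  f(Q, V) = f(P, plus(e, V)).
Decompose plus/2: e = e,  b = Q.
Delete trivial equation e = e.
Bind Q := b; substituting into the remaining equation gives: f(b, V) = f(P, plus(e, V)).
Decompose f/2: b = P,  V = plus(e, V).
Bind P := b; no other remaining equation mentions P.
Occurs check fails: V occurs in plus(e, V); the equation V = plus(e, V) has no finite solution.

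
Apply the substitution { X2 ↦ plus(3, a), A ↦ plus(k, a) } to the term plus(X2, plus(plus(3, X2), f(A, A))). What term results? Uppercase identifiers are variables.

Replace each occurrence of X2 with plus(3, a).
Replace each occurrence of A with plus(k, a).
Result: plus(plus(3, a), plus(plus(3, plus(3, a)), f(plus(k, a), plus(k, a)))).

plus(plus(3, a), plus(plus(3, plus(3, a)), f(plus(k, a), plus(k, a))))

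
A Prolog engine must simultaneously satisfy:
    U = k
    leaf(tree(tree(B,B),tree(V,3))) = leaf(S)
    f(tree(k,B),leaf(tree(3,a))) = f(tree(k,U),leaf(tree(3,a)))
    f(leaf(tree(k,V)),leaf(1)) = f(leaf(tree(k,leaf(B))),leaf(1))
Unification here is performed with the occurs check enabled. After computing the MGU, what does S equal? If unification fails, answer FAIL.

Bind U := k; substituting into the one remaining equation that mentions U gives: f(tree(k,B),leaf(tree(3,a))) = f(tree(k,k),leaf(tree(3,a))).
Decompose leaf/1: tree(tree(B,B),tree(V,3)) = S.
Bind S := tree(tree(B,B),tree(V,3)); no other remaining equation mentions S.
Decompose f/2: tree(k,B) = tree(k,k),  leaf(tree(3,a)) = leaf(tree(3,a)).
Decompose tree/2: k = k,  B = k.
Delete trivial equation k = k.
Bind B := k; substituting into the one remaining equation that mentions B gives: f(leaf(tree(k,V)),leaf(1)) = f(leaf(tree(k,leaf(k))),leaf(1)). Substituting into the earlier binding gives S := tree(tree(k,k),tree(V,3)).
Delete trivial equation leaf(tree(3,a)) = leaf(tree(3,a)).
Decompose f/2: leaf(tree(k,V)) = leaf(tree(k,leaf(k))),  leaf(1) = leaf(1).
Decompose leaf/1: tree(k,V) = tree(k,leaf(k)).
Decompose tree/2: k = k,  V = leaf(k).
Delete trivial equation k = k.
Bind V := leaf(k); no other remaining equation mentions V. Substituting into the earlier binding gives S := tree(tree(k,k),tree(leaf(k),3)).
Delete trivial equation leaf(1) = leaf(1).
MGU = { U -> k, S -> tree(tree(k,k),tree(leaf(k),3)), B -> k, V -> leaf(k) }, so S -> tree(tree(k,k),tree(leaf(k),3)).

tree(tree(k,k),tree(leaf(k),3))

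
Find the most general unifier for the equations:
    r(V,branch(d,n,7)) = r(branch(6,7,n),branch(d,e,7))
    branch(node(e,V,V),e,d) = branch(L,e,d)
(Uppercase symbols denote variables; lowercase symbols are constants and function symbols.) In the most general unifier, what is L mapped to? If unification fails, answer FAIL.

Decompose r/2: V = branch(6,7,n),  branch(d,n,7) = branch(d,e,7).
Bind V := branch(6,7,n); substituting into the one remaining equation that mentions V gives: branch(node(e,branch(6,7,n),branch(6,7,n)),e,d) = branch(L,e,d).
Decompose branch/3: d = d,  n = e,  7 = 7.
Delete trivial equation d = d.
Clash: constants n and e differ; no unifier exists.

FAIL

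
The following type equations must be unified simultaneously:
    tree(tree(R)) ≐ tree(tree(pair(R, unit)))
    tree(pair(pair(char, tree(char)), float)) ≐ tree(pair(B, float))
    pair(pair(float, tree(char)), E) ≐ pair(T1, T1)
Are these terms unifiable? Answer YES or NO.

NO

Decompose tree/1: tree(R) ≐ tree(pair(R, unit)).
Decompose tree/1: R ≐ pair(R, unit).
Occurs check fails: R occurs in pair(R, unit); the equation R ≐ pair(R, unit) has no finite solution.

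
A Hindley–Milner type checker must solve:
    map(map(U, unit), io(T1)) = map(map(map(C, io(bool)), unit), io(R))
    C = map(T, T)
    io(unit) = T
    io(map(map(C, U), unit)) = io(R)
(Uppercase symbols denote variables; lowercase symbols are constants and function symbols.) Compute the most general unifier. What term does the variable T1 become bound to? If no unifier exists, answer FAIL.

map(map(map(io(unit), io(unit)), map(map(io(unit), io(unit)), io(bool))), unit)

Decompose map/2: map(U, unit) = map(map(C, io(bool)), unit),  io(T1) = io(R).
Decompose map/2: U = map(C, io(bool)),  unit = unit.
Bind U := map(C, io(bool)); substituting into the one remaining equation that mentions U gives: io(map(map(C, map(C, io(bool))), unit)) = io(R).
Delete trivial equation unit = unit.
Decompose io/1: T1 = R.
Bind T1 := R; no other remaining equation mentions T1.
Bind C := map(T, T); substituting into the one remaining equation that mentions C gives: io(map(map(map(T, T), map(map(T, T), io(bool))), unit)) = io(R). Substituting into the earlier binding gives U := map(map(T, T), io(bool)).
Bind T := io(unit); substituting into the remaining equation gives: io(map(map(map(io(unit), io(unit)), map(map(io(unit), io(unit)), io(bool))), unit)) = io(R). Substituting into the earlier bindings gives U := map(map(io(unit), io(unit)), io(bool)), C := map(io(unit), io(unit)).
Decompose io/1: map(map(map(io(unit), io(unit)), map(map(io(unit), io(unit)), io(bool))), unit) = R.
Bind R := map(map(map(io(unit), io(unit)), map(map(io(unit), io(unit)), io(bool))), unit). Substituting into the earlier binding gives T1 := map(map(map(io(unit), io(unit)), map(map(io(unit), io(unit)), io(bool))), unit).
MGU = { U -> map(map(io(unit), io(unit)), io(bool)), T1 -> map(map(map(io(unit), io(unit)), map(map(io(unit), io(unit)), io(bool))), unit), C -> map(io(unit), io(unit)), T -> io(unit), R -> map(map(map(io(unit), io(unit)), map(map(io(unit), io(unit)), io(bool))), unit) }, so T1 -> map(map(map(io(unit), io(unit)), map(map(io(unit), io(unit)), io(bool))), unit).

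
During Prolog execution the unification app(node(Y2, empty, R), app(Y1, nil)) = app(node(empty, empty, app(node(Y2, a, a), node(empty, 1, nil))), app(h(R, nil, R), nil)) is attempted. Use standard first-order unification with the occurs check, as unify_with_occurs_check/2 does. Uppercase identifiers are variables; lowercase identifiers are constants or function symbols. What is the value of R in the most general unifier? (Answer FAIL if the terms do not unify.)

app(node(empty, a, a), node(empty, 1, nil))

Decompose app/2: node(Y2, empty, R) = node(empty, empty, app(node(Y2, a, a), node(empty, 1, nil))),  app(Y1, nil) = app(h(R, nil, R), nil).
Decompose node/3: Y2 = empty,  empty = empty,  R = app(node(Y2, a, a), node(empty, 1, nil)).
Bind Y2 := empty; substituting into the one remaining equation that mentions Y2 gives: R = app(node(empty, a, a), node(empty, 1, nil)).
Delete trivial equation empty = empty.
Bind R := app(node(empty, a, a), node(empty, 1, nil)); substituting into the remaining equation gives: app(Y1, nil) = app(h(app(node(empty, a, a), node(empty, 1, nil)), nil, app(node(empty, a, a), node(empty, 1, nil))), nil).
Decompose app/2: Y1 = h(app(node(empty, a, a), node(empty, 1, nil)), nil, app(node(empty, a, a), node(empty, 1, nil))),  nil = nil.
Bind Y1 := h(app(node(empty, a, a), node(empty, 1, nil)), nil, app(node(empty, a, a), node(empty, 1, nil))); no other remaining equation mentions Y1.
Delete trivial equation nil = nil.
MGU = { Y2 -> empty, R -> app(node(empty, a, a), node(empty, 1, nil)), Y1 -> h(app(node(empty, a, a), node(empty, 1, nil)), nil, app(node(empty, a, a), node(empty, 1, nil))) }, so R -> app(node(empty, a, a), node(empty, 1, nil)).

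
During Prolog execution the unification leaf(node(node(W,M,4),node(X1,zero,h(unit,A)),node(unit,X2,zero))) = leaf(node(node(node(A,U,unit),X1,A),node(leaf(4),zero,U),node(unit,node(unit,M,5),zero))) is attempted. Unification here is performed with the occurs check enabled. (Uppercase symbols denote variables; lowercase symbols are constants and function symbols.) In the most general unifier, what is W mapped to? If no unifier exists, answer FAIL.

node(4,h(unit,4),unit)

Decompose leaf/1: node(node(W,M,4),node(X1,zero,h(unit,A)),node(unit,X2,zero)) = node(node(node(A,U,unit),X1,A),node(leaf(4),zero,U),node(unit,node(unit,M,5),zero)).
Decompose node/3: node(W,M,4) = node(node(A,U,unit),X1,A),  node(X1,zero,h(unit,A)) = node(leaf(4),zero,U),  node(unit,X2,zero) = node(unit,node(unit,M,5),zero).
Decompose node/3: W = node(A,U,unit),  M = X1,  4 = A.
Bind W := node(A,U,unit); no other remaining equation mentions W.
Bind M := X1; substituting into the one remaining equation that mentions M gives: node(unit,X2,zero) = node(unit,node(unit,X1,5),zero).
Bind A := 4; substituting into the one remaining equation that mentions A gives: node(X1,zero,h(unit,4)) = node(leaf(4),zero,U). Substituting into the earlier binding gives W := node(4,U,unit).
Decompose node/3: X1 = leaf(4),  zero = zero,  h(unit,4) = U.
Bind X1 := leaf(4); substituting into the one remaining equation that mentions X1 gives: node(unit,X2,zero) = node(unit,node(unit,leaf(4),5),zero). Substituting into the earlier binding gives M := leaf(4).
Delete trivial equation zero = zero.
Bind U := h(unit,4); no other remaining equation mentions U. Substituting into the earlier binding gives W := node(4,h(unit,4),unit).
Decompose node/3: unit = unit,  X2 = node(unit,leaf(4),5),  zero = zero.
Delete trivial equation unit = unit.
Bind X2 := node(unit,leaf(4),5); no other remaining equation mentions X2.
Delete trivial equation zero = zero.
MGU = { W = node(4,h(unit,4),unit), M = leaf(4), A = 4, X1 = leaf(4), U = h(unit,4), X2 = node(unit,leaf(4),5) }, so W = node(4,h(unit,4),unit).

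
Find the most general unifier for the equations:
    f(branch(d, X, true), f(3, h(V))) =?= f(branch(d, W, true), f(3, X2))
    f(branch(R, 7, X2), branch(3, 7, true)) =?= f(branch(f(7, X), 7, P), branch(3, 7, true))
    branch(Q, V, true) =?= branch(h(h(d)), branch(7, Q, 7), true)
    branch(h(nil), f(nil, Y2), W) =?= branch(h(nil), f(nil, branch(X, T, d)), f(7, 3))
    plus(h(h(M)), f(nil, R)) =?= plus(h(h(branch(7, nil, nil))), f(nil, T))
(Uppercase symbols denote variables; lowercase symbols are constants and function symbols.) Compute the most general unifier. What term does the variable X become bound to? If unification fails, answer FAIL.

Decompose f/2: branch(d, X, true) =?= branch(d, W, true),  f(3, h(V)) =?= f(3, X2).
Decompose branch/3: d =?= d,  X =?= W,  true =?= true.
Delete trivial equation d =?= d.
Bind X := W; substituting into the 2 remaining equations that mention X gives: f(branch(R, 7, X2), branch(3, 7, true)) =?= f(branch(f(7, W), 7, P), branch(3, 7, true)),  branch(h(nil), f(nil, Y2), W) =?= branch(h(nil), f(nil, branch(W, T, d)), f(7, 3)).
Delete trivial equation true =?= true.
Decompose f/2: 3 =?= 3,  h(V) =?= X2.
Delete trivial equation 3 =?= 3.
Bind X2 := h(V); substituting into the one remaining equation that mentions X2 gives: f(branch(R, 7, h(V)), branch(3, 7, true)) =?= f(branch(f(7, W), 7, P), branch(3, 7, true)).
Decompose f/2: branch(R, 7, h(V)) =?= branch(f(7, W), 7, P),  branch(3, 7, true) =?= branch(3, 7, true).
Decompose branch/3: R =?= f(7, W),  7 =?= 7,  h(V) =?= P.
Bind R := f(7, W); substituting into the one remaining equation that mentions R gives: plus(h(h(M)), f(nil, f(7, W))) =?= plus(h(h(branch(7, nil, nil))), f(nil, T)).
Delete trivial equation 7 =?= 7.
Bind P := h(V); no other remaining equation mentions P.
Delete trivial equation branch(3, 7, true) =?= branch(3, 7, true).
Decompose branch/3: Q =?= h(h(d)),  V =?= branch(7, Q, 7),  true =?= true.
Bind Q := h(h(d)); substituting into the one remaining equation that mentions Q gives: V =?= branch(7, h(h(d)), 7).
Bind V := branch(7, h(h(d)), 7); no other remaining equation mentions V. Substituting into the earlier bindings gives X2 := h(branch(7, h(h(d)), 7)), P := h(branch(7, h(h(d)), 7)).
Delete trivial equation true =?= true.
Decompose branch/3: h(nil) =?= h(nil),  f(nil, Y2) =?= f(nil, branch(W, T, d)),  W =?= f(7, 3).
Delete trivial equation h(nil) =?= h(nil).
Decompose f/2: nil =?= nil,  Y2 =?= branch(W, T, d).
Delete trivial equation nil =?= nil.
Bind Y2 := branch(W, T, d); no other remaining equation mentions Y2.
Bind W := f(7, 3); substituting into the remaining equation gives: plus(h(h(M)), f(nil, f(7, f(7, 3)))) =?= plus(h(h(branch(7, nil, nil))), f(nil, T)). Substituting into the earlier bindings gives X := f(7, 3), R := f(7, f(7, 3)), Y2 := branch(f(7, 3), T, d).
Decompose plus/2: h(h(M)) =?= h(h(branch(7, nil, nil))),  f(nil, f(7, f(7, 3))) =?= f(nil, T).
Decompose h/1: h(M) =?= h(branch(7, nil, nil)).
Decompose h/1: M =?= branch(7, nil, nil).
Bind M := branch(7, nil, nil); no other remaining equation mentions M.
Decompose f/2: nil =?= nil,  f(7, f(7, 3)) =?= T.
Delete trivial equation nil =?= nil.
Bind T := f(7, f(7, 3)). Substituting into the earlier binding gives Y2 := branch(f(7, 3), f(7, f(7, 3)), d).
MGU = { X -> f(7, 3), X2 -> h(branch(7, h(h(d)), 7)), R -> f(7, f(7, 3)), P -> h(branch(7, h(h(d)), 7)), Q -> h(h(d)), V -> branch(7, h(h(d)), 7), Y2 -> branch(f(7, 3), f(7, f(7, 3)), d), W -> f(7, 3), M -> branch(7, nil, nil), T -> f(7, f(7, 3)) }, so X -> f(7, 3).

f(7, 3)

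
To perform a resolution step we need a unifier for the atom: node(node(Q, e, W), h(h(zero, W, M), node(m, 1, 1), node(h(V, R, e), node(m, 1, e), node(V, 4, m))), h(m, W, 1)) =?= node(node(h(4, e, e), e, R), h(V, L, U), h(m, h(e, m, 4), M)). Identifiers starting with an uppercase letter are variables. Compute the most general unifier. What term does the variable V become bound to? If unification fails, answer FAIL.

Decompose node/3: node(Q, e, W) =?= node(h(4, e, e), e, R),  h(h(zero, W, M), node(m, 1, 1), node(h(V, R, e), node(m, 1, e), node(V, 4, m))) =?= h(V, L, U),  h(m, W, 1) =?= h(m, h(e, m, 4), M).
Decompose node/3: Q =?= h(4, e, e),  e =?= e,  W =?= R.
Bind Q := h(4, e, e); no other remaining equation mentions Q.
Delete trivial equation e =?= e.
Bind W := R; substituting into the remaining equations gives: h(h(zero, R, M), node(m, 1, 1), node(h(V, R, e), node(m, 1, e), node(V, 4, m))) =?= h(V, L, U),  h(m, R, 1) =?= h(m, h(e, m, 4), M).
Decompose h/3: h(zero, R, M) =?= V,  node(m, 1, 1) =?= L,  node(h(V, R, e), node(m, 1, e), node(V, 4, m)) =?= U.
Bind V := h(zero, R, M); substituting into the one remaining equation that mentions V gives: node(h(h(zero, R, M), R, e), node(m, 1, e), node(h(zero, R, M), 4, m)) =?= U.
Bind L := node(m, 1, 1); no other remaining equation mentions L.
Bind U := node(h(h(zero, R, M), R, e), node(m, 1, e), node(h(zero, R, M), 4, m)); no other remaining equation mentions U.
Decompose h/3: m =?= m,  R =?= h(e, m, 4),  1 =?= M.
Delete trivial equation m =?= m.
Bind R := h(e, m, 4); no other remaining equation mentions R. Substituting into the earlier bindings gives W := h(e, m, 4), V := h(zero, h(e, m, 4), M), U := node(h(h(zero, h(e, m, 4), M), h(e, m, 4), e), node(m, 1, e), node(h(zero, h(e, m, 4), M), 4, m)).
Bind M := 1. Substituting into the earlier bindings gives V := h(zero, h(e, m, 4), 1), U := node(h(h(zero, h(e, m, 4), 1), h(e, m, 4), e), node(m, 1, e), node(h(zero, h(e, m, 4), 1), 4, m)).
MGU = { Q -> h(4, e, e), W -> h(e, m, 4), V -> h(zero, h(e, m, 4), 1), L -> node(m, 1, 1), U -> node(h(h(zero, h(e, m, 4), 1), h(e, m, 4), e), node(m, 1, e), node(h(zero, h(e, m, 4), 1), 4, m)), R -> h(e, m, 4), M -> 1 }, so V -> h(zero, h(e, m, 4), 1).

h(zero, h(e, m, 4), 1)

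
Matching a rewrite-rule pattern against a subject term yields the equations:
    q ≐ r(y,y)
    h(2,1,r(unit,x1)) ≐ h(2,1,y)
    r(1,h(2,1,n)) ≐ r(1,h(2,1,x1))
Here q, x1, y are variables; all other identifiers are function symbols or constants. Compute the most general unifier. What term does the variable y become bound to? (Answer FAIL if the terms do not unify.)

r(unit,n)

Bind q := r(y,y); no other remaining equation mentions q.
Decompose h/3: 2 ≐ 2,  1 ≐ 1,  r(unit,x1) ≐ y.
Delete trivial equation 2 ≐ 2.
Delete trivial equation 1 ≐ 1.
Bind y := r(unit,x1); no other remaining equation mentions y. Substituting into the earlier binding gives q := r(r(unit,x1),r(unit,x1)).
Decompose r/2: 1 ≐ 1,  h(2,1,n) ≐ h(2,1,x1).
Delete trivial equation 1 ≐ 1.
Decompose h/3: 2 ≐ 2,  1 ≐ 1,  n ≐ x1.
Delete trivial equation 2 ≐ 2.
Delete trivial equation 1 ≐ 1.
Bind x1 := n. Substituting into the earlier bindings gives q := r(r(unit,n),r(unit,n)), y := r(unit,n).
MGU = { q ↦ r(r(unit,n),r(unit,n)), y ↦ r(unit,n), x1 ↦ n }, so y ↦ r(unit,n).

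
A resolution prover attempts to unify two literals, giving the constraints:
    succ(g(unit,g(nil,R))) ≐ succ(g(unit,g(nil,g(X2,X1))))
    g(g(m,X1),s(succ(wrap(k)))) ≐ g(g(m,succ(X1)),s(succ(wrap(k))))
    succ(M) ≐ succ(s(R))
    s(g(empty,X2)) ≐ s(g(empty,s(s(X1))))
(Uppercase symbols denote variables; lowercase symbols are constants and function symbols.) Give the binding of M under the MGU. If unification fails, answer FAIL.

Decompose succ/1: g(unit,g(nil,R)) ≐ g(unit,g(nil,g(X2,X1))).
Decompose g/2: unit ≐ unit,  g(nil,R) ≐ g(nil,g(X2,X1)).
Delete trivial equation unit ≐ unit.
Decompose g/2: nil ≐ nil,  R ≐ g(X2,X1).
Delete trivial equation nil ≐ nil.
Bind R := g(X2,X1); substituting into the one remaining equation that mentions R gives: succ(M) ≐ succ(s(g(X2,X1))).
Decompose g/2: g(m,X1) ≐ g(m,succ(X1)),  s(succ(wrap(k))) ≐ s(succ(wrap(k))).
Decompose g/2: m ≐ m,  X1 ≐ succ(X1).
Delete trivial equation m ≐ m.
Occurs check fails: X1 occurs in succ(X1); the equation X1 ≐ succ(X1) has no finite solution.

FAIL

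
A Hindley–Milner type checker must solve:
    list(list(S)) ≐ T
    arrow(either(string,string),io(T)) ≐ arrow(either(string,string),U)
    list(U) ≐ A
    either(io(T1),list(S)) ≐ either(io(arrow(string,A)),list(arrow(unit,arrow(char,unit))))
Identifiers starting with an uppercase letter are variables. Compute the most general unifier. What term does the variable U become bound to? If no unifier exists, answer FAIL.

io(list(list(arrow(unit,arrow(char,unit)))))

Bind T := list(list(S)); substituting into the one remaining equation that mentions T gives: arrow(either(string,string),io(list(list(S)))) ≐ arrow(either(string,string),U).
Decompose arrow/2: either(string,string) ≐ either(string,string),  io(list(list(S))) ≐ U.
Delete trivial equation either(string,string) ≐ either(string,string).
Bind U := io(list(list(S))); substituting into the one remaining equation that mentions U gives: list(io(list(list(S)))) ≐ A.
Bind A := list(io(list(list(S)))); substituting into the remaining equation gives: either(io(T1),list(S)) ≐ either(io(arrow(string,list(io(list(list(S)))))),list(arrow(unit,arrow(char,unit)))).
Decompose either/2: io(T1) ≐ io(arrow(string,list(io(list(list(S)))))),  list(S) ≐ list(arrow(unit,arrow(char,unit))).
Decompose io/1: T1 ≐ arrow(string,list(io(list(list(S))))).
Bind T1 := arrow(string,list(io(list(list(S))))); no other remaining equation mentions T1.
Decompose list/1: S ≐ arrow(unit,arrow(char,unit)).
Bind S := arrow(unit,arrow(char,unit)). Substituting into the earlier bindings gives T := list(list(arrow(unit,arrow(char,unit)))), U := io(list(list(arrow(unit,arrow(char,unit))))), A := list(io(list(list(arrow(unit,arrow(char,unit)))))), T1 := arrow(string,list(io(list(list(arrow(unit,arrow(char,unit))))))).
MGU = { T -> list(list(arrow(unit,arrow(char,unit)))), U -> io(list(list(arrow(unit,arrow(char,unit))))), A -> list(io(list(list(arrow(unit,arrow(char,unit)))))), T1 -> arrow(string,list(io(list(list(arrow(unit,arrow(char,unit))))))), S -> arrow(unit,arrow(char,unit)) }, so U -> io(list(list(arrow(unit,arrow(char,unit))))).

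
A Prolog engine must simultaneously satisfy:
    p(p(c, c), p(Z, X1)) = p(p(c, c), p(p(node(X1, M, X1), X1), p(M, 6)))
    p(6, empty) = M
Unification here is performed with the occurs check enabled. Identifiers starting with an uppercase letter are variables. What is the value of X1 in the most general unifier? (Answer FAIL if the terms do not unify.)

p(p(6, empty), 6)

Decompose p/2: p(c, c) = p(c, c),  p(Z, X1) = p(p(node(X1, M, X1), X1), p(M, 6)).
Delete trivial equation p(c, c) = p(c, c).
Decompose p/2: Z = p(node(X1, M, X1), X1),  X1 = p(M, 6).
Bind Z := p(node(X1, M, X1), X1); no other remaining equation mentions Z.
Bind X1 := p(M, 6); no other remaining equation mentions X1. Substituting into the earlier binding gives Z := p(node(p(M, 6), M, p(M, 6)), p(M, 6)).
Bind M := p(6, empty). Substituting into the earlier bindings gives Z := p(node(p(p(6, empty), 6), p(6, empty), p(p(6, empty), 6)), p(p(6, empty), 6)), X1 := p(p(6, empty), 6).
MGU = { Z = p(node(p(p(6, empty), 6), p(6, empty), p(p(6, empty), 6)), p(p(6, empty), 6)), X1 = p(p(6, empty), 6), M = p(6, empty) }, so X1 = p(p(6, empty), 6).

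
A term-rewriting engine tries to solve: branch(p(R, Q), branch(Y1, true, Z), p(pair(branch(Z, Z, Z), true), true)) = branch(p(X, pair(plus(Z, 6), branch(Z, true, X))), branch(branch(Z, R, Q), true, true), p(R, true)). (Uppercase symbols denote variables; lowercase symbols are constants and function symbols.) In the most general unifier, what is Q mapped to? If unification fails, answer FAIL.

Decompose branch/3: p(R, Q) = p(X, pair(plus(Z, 6), branch(Z, true, X))),  branch(Y1, true, Z) = branch(branch(Z, R, Q), true, true),  p(pair(branch(Z, Z, Z), true), true) = p(R, true).
Decompose p/2: R = X,  Q = pair(plus(Z, 6), branch(Z, true, X)).
Bind R := X; substituting into the 2 remaining equations that mention R gives: branch(Y1, true, Z) = branch(branch(Z, X, Q), true, true),  p(pair(branch(Z, Z, Z), true), true) = p(X, true).
Bind Q := pair(plus(Z, 6), branch(Z, true, X)); substituting into the one remaining equation that mentions Q gives: branch(Y1, true, Z) = branch(branch(Z, X, pair(plus(Z, 6), branch(Z, true, X))), true, true).
Decompose branch/3: Y1 = branch(Z, X, pair(plus(Z, 6), branch(Z, true, X))),  true = true,  Z = true.
Bind Y1 := branch(Z, X, pair(plus(Z, 6), branch(Z, true, X))); no other remaining equation mentions Y1.
Delete trivial equation true = true.
Bind Z := true; substituting into the remaining equation gives: p(pair(branch(true, true, true), true), true) = p(X, true). Substituting into the earlier bindings gives Q := pair(plus(true, 6), branch(true, true, X)), Y1 := branch(true, X, pair(plus(true, 6), branch(true, true, X))).
Decompose p/2: pair(branch(true, true, true), true) = X,  true = true.
Bind X := pair(branch(true, true, true), true); no other remaining equation mentions X. Substituting into the earlier bindings gives R := pair(branch(true, true, true), true), Q := pair(plus(true, 6), branch(true, true, pair(branch(true, true, true), true))), Y1 := branch(true, pair(branch(true, true, true), true), pair(plus(true, 6), branch(true, true, pair(branch(true, true, true), true)))).
Delete trivial equation true = true.
MGU = { R := pair(branch(true, true, true), true), Q := pair(plus(true, 6), branch(true, true, pair(branch(true, true, true), true))), Y1 := branch(true, pair(branch(true, true, true), true), pair(plus(true, 6), branch(true, true, pair(branch(true, true, true), true)))), Z := true, X := pair(branch(true, true, true), true) }, so Q := pair(plus(true, 6), branch(true, true, pair(branch(true, true, true), true))).

pair(plus(true, 6), branch(true, true, pair(branch(true, true, true), true)))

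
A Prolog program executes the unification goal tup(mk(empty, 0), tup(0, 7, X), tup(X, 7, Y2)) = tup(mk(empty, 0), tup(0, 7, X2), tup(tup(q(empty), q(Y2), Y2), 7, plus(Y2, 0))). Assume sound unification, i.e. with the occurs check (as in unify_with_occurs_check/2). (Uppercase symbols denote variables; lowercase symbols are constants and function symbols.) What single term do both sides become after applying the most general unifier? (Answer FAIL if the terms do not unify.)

FAIL

Decompose tup/3: mk(empty, 0) = mk(empty, 0),  tup(0, 7, X) = tup(0, 7, X2),  tup(X, 7, Y2) = tup(tup(q(empty), q(Y2), Y2), 7, plus(Y2, 0)).
Delete trivial equation mk(empty, 0) = mk(empty, 0).
Decompose tup/3: 0 = 0,  7 = 7,  X = X2.
Delete trivial equation 0 = 0.
Delete trivial equation 7 = 7.
Bind X := X2; substituting into the remaining equation gives: tup(X2, 7, Y2) = tup(tup(q(empty), q(Y2), Y2), 7, plus(Y2, 0)).
Decompose tup/3: X2 = tup(q(empty), q(Y2), Y2),  7 = 7,  Y2 = plus(Y2, 0).
Bind X2 := tup(q(empty), q(Y2), Y2); no other remaining equation mentions X2. Substituting into the earlier binding gives X := tup(q(empty), q(Y2), Y2).
Delete trivial equation 7 = 7.
Occurs check fails: Y2 occurs in plus(Y2, 0); the equation Y2 = plus(Y2, 0) has no finite solution.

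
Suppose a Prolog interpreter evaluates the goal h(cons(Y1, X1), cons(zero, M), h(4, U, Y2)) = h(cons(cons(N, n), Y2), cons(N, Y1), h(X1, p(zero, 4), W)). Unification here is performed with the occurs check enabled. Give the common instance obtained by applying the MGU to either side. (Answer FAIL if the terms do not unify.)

h(cons(cons(zero, n), 4), cons(zero, cons(zero, n)), h(4, p(zero, 4), 4))

Decompose h/3: cons(Y1, X1) = cons(cons(N, n), Y2),  cons(zero, M) = cons(N, Y1),  h(4, U, Y2) = h(X1, p(zero, 4), W).
Decompose cons/2: Y1 = cons(N, n),  X1 = Y2.
Bind Y1 := cons(N, n); substituting into the one remaining equation that mentions Y1 gives: cons(zero, M) = cons(N, cons(N, n)).
Bind X1 := Y2; substituting into the one remaining equation that mentions X1 gives: h(4, U, Y2) = h(Y2, p(zero, 4), W).
Decompose cons/2: zero = N,  M = cons(N, n).
Bind N := zero; substituting into the one remaining equation that mentions N gives: M = cons(zero, n). Substituting into the earlier binding gives Y1 := cons(zero, n).
Bind M := cons(zero, n); no other remaining equation mentions M.
Decompose h/3: 4 = Y2,  U = p(zero, 4),  Y2 = W.
Bind Y2 := 4; substituting into the one remaining equation that mentions Y2 gives: 4 = W. Substituting into the earlier binding gives X1 := 4.
Bind U := p(zero, 4); no other remaining equation mentions U.
Bind W := 4.
Applying the MGU to either side gives h(cons(cons(zero, n), 4), cons(zero, cons(zero, n)), h(4, p(zero, 4), 4)).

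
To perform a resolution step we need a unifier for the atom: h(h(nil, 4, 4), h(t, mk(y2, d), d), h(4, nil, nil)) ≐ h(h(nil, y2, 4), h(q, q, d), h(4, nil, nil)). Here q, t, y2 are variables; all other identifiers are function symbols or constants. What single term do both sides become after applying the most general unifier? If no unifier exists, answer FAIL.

h(h(nil, 4, 4), h(mk(4, d), mk(4, d), d), h(4, nil, nil))

Decompose h/3: h(nil, 4, 4) ≐ h(nil, y2, 4),  h(t, mk(y2, d), d) ≐ h(q, q, d),  h(4, nil, nil) ≐ h(4, nil, nil).
Decompose h/3: nil ≐ nil,  4 ≐ y2,  4 ≐ 4.
Delete trivial equation nil ≐ nil.
Bind y2 := 4; substituting into the one remaining equation that mentions y2 gives: h(t, mk(4, d), d) ≐ h(q, q, d).
Delete trivial equation 4 ≐ 4.
Decompose h/3: t ≐ q,  mk(4, d) ≐ q,  d ≐ d.
Bind t := q; no other remaining equation mentions t.
Bind q := mk(4, d); no other remaining equation mentions q. Substituting into the earlier binding gives t := mk(4, d).
Delete trivial equation d ≐ d.
Delete trivial equation h(4, nil, nil) ≐ h(4, nil, nil).
Applying the MGU to either side gives h(h(nil, 4, 4), h(mk(4, d), mk(4, d), d), h(4, nil, nil)).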